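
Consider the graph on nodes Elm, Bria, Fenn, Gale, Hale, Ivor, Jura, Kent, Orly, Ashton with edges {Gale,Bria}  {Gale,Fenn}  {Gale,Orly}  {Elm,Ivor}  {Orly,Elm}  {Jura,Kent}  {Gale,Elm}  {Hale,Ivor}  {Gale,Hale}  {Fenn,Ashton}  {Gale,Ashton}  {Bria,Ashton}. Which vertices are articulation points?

Gale

Removing Gale increases the component count from 2 to 3, so Gale is a cut vertex.
By contrast removing Ivor leaves 2 components; it is not a cut vertex. No other vertex is a cut vertex either.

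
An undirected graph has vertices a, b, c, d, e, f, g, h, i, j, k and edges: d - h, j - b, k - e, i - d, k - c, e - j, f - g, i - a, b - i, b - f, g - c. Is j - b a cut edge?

No

After removing j - b, the path j-e-k-c-g-f-b still connects them, so the edge is not a bridge.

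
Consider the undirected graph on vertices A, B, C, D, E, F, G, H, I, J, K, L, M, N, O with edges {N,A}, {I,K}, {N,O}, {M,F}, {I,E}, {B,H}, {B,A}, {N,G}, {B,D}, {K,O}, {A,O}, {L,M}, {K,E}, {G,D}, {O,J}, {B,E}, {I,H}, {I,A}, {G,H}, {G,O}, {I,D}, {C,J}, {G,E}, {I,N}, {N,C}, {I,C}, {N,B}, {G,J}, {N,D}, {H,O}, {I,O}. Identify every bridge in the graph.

The edges on the cycle N-B-H-G-N are not bridges since each lies on that cycle.
But removing M–F disconnects M from F; removing L–M disconnects L from M — these are bridges.

F-M, L-M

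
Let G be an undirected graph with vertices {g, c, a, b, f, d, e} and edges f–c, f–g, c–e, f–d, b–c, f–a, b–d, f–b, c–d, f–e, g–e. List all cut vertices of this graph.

f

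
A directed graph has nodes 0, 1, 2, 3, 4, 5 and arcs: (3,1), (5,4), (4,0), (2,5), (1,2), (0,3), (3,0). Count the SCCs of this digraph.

{0, 1, 2, 3, 4, 5} are all mutually reachable — one SCC of size 6.
That gives 1 strongly connected component.

1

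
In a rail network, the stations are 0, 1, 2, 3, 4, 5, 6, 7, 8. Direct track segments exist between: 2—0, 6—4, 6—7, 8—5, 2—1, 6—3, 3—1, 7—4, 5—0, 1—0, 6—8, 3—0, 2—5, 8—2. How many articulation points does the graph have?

1

Removing 6 increases the component count from 1 to 2, so 6 is a cut vertex.
By contrast removing 1 leaves 1 component; it is not a cut vertex. No other vertex is a cut vertex either.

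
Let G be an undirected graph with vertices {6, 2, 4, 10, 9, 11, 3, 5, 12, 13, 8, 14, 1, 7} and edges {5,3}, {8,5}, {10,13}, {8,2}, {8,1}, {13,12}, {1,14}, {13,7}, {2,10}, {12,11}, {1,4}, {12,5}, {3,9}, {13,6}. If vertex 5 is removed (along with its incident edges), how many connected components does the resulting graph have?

2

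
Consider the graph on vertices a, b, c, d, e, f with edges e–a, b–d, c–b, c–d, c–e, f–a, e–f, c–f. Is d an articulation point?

Deleting d leaves 1 component (was 1) (its neighbors b, c remain connected to each other), so d is not a cut vertex.

No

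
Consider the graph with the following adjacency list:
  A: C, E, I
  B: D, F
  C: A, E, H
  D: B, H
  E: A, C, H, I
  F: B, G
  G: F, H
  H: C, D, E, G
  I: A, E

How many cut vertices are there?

1

Removing H increases the component count from 1 to 2, so H is a cut vertex.
By contrast removing A leaves 1 component; it is not a cut vertex. No other vertex is a cut vertex either.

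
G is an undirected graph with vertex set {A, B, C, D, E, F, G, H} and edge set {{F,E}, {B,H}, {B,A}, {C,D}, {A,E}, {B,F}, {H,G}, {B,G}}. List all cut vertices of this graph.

B

Removing B increases the component count from 2 to 3, so B is a cut vertex.
By contrast removing E leaves 2 components; it is not a cut vertex. No other vertex is a cut vertex either.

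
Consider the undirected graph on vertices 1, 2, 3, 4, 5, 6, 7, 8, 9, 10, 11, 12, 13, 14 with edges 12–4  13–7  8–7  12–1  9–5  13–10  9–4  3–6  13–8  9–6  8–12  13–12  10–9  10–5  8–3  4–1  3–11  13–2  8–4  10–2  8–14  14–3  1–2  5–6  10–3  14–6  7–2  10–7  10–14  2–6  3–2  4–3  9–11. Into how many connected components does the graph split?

1

Starting from 1 we can reach 1, 2, 3, 4, 5, 6, 7, 8, 9, 10, 11, 12, 13, 14. That is one component of size 14.
Total: 1 component.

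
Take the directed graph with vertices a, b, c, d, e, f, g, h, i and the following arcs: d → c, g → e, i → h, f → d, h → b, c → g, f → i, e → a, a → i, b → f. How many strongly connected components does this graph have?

1

{a, b, c, d, e, f, g, h, i} are all mutually reachable — one SCC of size 9.
That gives 1 strongly connected component.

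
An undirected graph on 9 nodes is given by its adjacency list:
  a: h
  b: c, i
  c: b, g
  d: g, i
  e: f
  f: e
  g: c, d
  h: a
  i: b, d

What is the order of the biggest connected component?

5

Starting from a we can reach a, h. That is one component of size 2.
Starting from e we can reach e, f. That is one component of size 2.
Starting from b we can reach b, c, d, g, i. That is one component of size 5.
The largest has 5 vertices.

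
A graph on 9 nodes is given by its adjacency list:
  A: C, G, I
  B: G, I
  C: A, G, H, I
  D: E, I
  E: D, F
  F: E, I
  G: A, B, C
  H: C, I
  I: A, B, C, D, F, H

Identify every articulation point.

I

Removing I increases the component count from 1 to 2, so I is a cut vertex.
By contrast removing H leaves 1 component; it is not a cut vertex. No other vertex is a cut vertex either.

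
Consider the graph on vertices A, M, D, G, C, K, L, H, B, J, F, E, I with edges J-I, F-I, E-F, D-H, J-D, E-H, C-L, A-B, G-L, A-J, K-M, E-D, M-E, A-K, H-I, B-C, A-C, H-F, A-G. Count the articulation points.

Removing A increases the component count from 1 to 2, so A is a cut vertex.
By contrast removing E leaves 1 component; it is not a cut vertex. No other vertex is a cut vertex either.

1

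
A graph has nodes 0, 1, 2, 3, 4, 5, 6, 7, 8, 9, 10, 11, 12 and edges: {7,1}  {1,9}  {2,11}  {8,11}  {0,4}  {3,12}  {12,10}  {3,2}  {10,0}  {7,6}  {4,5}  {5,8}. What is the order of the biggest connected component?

Starting from 1 we can reach 1, 6, 7, 9. That is one component of size 4.
Starting from 0 we can reach 0, 2, 3, 4, 5, 8, 10, 11, 12. That is one component of size 9.
The largest has 9 vertices.

9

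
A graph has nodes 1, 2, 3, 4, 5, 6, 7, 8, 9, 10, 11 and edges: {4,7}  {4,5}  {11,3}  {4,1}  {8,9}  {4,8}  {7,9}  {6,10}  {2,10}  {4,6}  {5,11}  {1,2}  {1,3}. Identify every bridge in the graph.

none

The edges on the cycle 4-5-11-3-1-4 are not bridges since each lies on that cycle.
Every edge lies on some cycle, so there are no bridges.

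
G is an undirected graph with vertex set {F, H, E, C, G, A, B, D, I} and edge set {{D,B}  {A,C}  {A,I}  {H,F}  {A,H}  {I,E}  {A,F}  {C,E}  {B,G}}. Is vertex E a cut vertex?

No

Deleting E leaves 2 components (was 2), so E is not a cut vertex.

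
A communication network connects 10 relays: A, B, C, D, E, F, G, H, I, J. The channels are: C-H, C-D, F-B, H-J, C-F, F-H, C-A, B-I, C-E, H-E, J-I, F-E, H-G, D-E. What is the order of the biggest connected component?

10

Starting from A we can reach A, B, C, D, E, F, G, H, I, J. That is one component of size 10.
The largest has 10 vertices.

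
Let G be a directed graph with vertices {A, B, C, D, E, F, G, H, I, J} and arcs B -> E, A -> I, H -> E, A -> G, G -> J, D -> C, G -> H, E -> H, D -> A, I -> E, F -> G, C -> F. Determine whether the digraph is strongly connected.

No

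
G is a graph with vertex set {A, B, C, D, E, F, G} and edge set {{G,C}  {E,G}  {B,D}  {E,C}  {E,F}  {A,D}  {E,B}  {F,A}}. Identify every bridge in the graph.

The edges on the cycle E-G-C-E are not bridges since each lies on that cycle.
Every edge lies on some cycle, so there are no bridges.

none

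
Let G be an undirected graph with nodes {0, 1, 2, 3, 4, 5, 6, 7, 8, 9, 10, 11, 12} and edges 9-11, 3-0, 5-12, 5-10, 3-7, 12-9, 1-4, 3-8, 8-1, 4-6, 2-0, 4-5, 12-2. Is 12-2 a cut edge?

No

After removing 12-2, the path 12-5-4-1-8-3-0-2 still connects them, so the edge is not a bridge.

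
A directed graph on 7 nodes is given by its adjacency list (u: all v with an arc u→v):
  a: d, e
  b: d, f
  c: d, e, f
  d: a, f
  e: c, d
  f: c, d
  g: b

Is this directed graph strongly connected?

There is no directed path from d to g, so the graph is not strongly connected.

No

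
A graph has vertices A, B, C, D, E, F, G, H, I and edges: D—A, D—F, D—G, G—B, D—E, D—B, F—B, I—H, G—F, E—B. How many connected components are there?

3

C is isolated — a component by itself.
Starting from H we can reach H, I. That is one component of size 2.
Starting from A we can reach A, B, D, E, F, G. That is one component of size 6.
Total: 3 components.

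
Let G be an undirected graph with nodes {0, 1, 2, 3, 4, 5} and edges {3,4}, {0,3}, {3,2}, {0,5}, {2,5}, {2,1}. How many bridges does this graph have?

The edges on the cycle 0-3-2-5-0 are not bridges since each lies on that cycle.
But removing 4–3 disconnects 4 from 3; removing 1–2 disconnects 1 from 2 — these are bridges.
That makes 2 bridges.

2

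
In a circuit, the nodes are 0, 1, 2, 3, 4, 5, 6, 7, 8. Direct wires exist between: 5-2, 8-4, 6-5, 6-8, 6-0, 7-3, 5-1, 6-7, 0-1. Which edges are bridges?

2-5, 3-7, 4-8, 6-7, 6-8

The edges on the cycle 6-5-1-0-6 are not bridges since each lies on that cycle.
But removing 6-8 disconnects 6 from 8; removing 8-4 disconnects 8 from 4; removing 5-2 disconnects 5 from 2; removing 3-7 disconnects 3 from 7 — these are bridges.
In total 5 edges are bridges.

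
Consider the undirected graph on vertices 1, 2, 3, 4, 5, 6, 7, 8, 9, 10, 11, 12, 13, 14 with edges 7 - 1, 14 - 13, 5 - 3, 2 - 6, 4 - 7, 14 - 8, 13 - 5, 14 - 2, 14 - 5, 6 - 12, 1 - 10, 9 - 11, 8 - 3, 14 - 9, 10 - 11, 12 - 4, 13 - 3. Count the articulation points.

Removing 14 increases the component count from 1 to 2, so 14 is a cut vertex.
By contrast removing 9 leaves 1 component; it is not a cut vertex. No other vertex is a cut vertex either.

1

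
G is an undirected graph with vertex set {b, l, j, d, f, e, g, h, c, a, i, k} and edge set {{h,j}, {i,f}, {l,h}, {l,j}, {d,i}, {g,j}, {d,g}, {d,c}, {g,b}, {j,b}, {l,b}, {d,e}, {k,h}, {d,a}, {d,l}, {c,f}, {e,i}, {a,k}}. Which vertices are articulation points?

Removing d increases the component count from 1 to 2, so d is a cut vertex.
By contrast removing h leaves 1 component; it is not a cut vertex. No other vertex is a cut vertex either.

d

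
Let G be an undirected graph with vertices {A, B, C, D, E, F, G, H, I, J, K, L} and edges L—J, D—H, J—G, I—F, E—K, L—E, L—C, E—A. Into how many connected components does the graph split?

B is isolated — a component by itself.
Starting from F we can reach F, I. That is one component of size 2.
Starting from D we can reach D, H. That is one component of size 2.
Starting from A we can reach A, C, E, G, J, K, L. That is one component of size 7.
Total: 4 components.

4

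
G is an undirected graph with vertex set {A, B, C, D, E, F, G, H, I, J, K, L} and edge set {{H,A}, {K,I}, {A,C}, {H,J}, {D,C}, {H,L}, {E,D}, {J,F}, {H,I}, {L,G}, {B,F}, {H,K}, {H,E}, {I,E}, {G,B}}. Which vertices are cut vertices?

H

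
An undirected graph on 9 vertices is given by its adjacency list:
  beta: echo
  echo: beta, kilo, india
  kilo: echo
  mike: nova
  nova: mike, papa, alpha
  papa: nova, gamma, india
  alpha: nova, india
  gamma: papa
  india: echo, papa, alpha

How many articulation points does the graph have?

Removing echo increases the component count from 1 to 3, so echo is a cut vertex.
Removing nova increases the component count from 1 to 2, so nova is a cut vertex.
Removing papa increases the component count from 1 to 2, so papa is a cut vertex.
Likewise india is a cut vertex.
By contrast removing gamma leaves 1 component; it is not a cut vertex. No other vertex is a cut vertex either.

4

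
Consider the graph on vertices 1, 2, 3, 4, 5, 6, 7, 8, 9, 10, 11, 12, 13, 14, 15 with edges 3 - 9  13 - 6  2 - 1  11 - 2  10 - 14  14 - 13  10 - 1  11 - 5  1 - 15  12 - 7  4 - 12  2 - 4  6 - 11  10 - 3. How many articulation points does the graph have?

Removing 1 increases the component count from 2 to 3, so 1 is a cut vertex.
Removing 2 increases the component count from 2 to 3, so 2 is a cut vertex.
Removing 3 increases the component count from 2 to 3, so 3 is a cut vertex.
Likewise 4, 10, 11, 12 are cut vertices.
By contrast removing 5 leaves 2 components; it is not a cut vertex. No other vertex is a cut vertex either.

7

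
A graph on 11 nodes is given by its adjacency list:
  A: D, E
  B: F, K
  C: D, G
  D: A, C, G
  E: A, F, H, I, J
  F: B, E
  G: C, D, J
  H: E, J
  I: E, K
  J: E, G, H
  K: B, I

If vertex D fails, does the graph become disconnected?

No

Deleting D leaves 1 component (was 1) (its neighbors A, C, G remain connected to each other), so D is not a cut vertex.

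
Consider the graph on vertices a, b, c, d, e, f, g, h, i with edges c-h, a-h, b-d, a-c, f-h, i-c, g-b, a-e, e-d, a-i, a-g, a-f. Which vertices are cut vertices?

Removing a increases the component count from 1 to 2, so a is a cut vertex.
By contrast removing c leaves 1 component; it is not a cut vertex. No other vertex is a cut vertex either.

a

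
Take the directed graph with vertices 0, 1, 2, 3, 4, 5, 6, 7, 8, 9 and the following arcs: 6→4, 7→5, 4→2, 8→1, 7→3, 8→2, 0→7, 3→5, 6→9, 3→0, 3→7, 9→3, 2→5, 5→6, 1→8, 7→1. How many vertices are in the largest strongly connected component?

{0, 1, 2, 3, 4, 5, 6, 7, 8, 9} are all mutually reachable — one SCC of size 10.
The largest has 10 vertices.

10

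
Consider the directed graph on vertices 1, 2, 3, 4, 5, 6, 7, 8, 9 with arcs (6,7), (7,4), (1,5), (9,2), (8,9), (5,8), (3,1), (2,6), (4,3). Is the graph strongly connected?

Yes

From 6 we can reach every vertex (1, 2, 3, 4, 5, 6, 7, 8, 9), and every vertex can reach 6 (1, 2, 3, 4, 5, 6, 7, 8, 9). So the whole graph is one strongly connected component.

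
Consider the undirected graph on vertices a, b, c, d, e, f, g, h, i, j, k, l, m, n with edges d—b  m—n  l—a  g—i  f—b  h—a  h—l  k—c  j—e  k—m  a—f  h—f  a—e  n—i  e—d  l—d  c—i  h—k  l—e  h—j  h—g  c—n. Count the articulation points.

Removing h increases the component count from 1 to 2, so h is a cut vertex.
By contrast removing l leaves 1 component; it is not a cut vertex. No other vertex is a cut vertex either.

1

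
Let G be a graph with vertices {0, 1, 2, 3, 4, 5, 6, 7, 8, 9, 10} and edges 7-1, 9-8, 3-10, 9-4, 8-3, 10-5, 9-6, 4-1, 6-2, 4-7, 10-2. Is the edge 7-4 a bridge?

After removing 7-4, the path 7-1-4 still connects them, so the edge is not a bridge.

No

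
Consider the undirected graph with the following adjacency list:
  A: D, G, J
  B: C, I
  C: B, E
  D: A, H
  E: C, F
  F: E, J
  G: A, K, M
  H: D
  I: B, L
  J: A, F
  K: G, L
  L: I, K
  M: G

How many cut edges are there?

3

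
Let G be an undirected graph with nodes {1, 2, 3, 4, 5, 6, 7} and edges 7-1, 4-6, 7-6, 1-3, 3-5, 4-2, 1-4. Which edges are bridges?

1-3, 2-4, 3-5

The edges on the cycle 7-1-4-6-7 are not bridges since each lies on that cycle.
But removing 3-5 disconnects 3 from 5; removing 1-3 disconnects 1 from 3; removing 4-2 disconnects 4 from 2 — these are bridges.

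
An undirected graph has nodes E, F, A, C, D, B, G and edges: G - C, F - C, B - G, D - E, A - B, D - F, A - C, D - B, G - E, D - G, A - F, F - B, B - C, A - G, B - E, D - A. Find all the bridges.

none

The edges on the cycle D-A-F-D are not bridges since each lies on that cycle.
Every edge lies on some cycle, so there are no bridges.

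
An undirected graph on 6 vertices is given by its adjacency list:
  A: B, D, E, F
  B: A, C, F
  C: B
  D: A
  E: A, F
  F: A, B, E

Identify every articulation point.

A, B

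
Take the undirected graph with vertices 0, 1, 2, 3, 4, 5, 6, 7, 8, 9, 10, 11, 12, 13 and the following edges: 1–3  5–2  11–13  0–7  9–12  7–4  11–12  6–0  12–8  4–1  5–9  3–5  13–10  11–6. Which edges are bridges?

The edges on the cycle 11-6-0-7-4-1-3-5-9-12-11 are not bridges since each lies on that cycle.
But removing 12–8 disconnects 12 from 8; removing 11–13 disconnects 11 from 13; removing 2–5 disconnects 2 from 5; removing 13–10 disconnects 13 from 10 — these are bridges.

10-13, 11-13, 12-8, 2-5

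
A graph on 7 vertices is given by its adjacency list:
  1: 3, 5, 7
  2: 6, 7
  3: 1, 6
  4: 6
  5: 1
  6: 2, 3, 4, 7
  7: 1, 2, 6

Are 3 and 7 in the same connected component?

From 3 we can reach 1, 2, 3, 4, 5, 6, 7, which includes 7.

Yes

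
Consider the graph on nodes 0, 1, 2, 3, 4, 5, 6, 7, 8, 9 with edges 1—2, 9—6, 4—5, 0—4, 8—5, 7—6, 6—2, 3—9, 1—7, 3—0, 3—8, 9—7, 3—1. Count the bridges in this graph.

0

The edges on the cycle 3-0-4-5-8-3 are not bridges since each lies on that cycle.
Every edge lies on some cycle, so there are no bridges.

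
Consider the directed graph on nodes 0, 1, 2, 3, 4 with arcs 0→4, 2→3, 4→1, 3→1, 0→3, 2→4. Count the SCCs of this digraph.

5

{1} is an SCC by itself.
{0} is an SCC by itself.
{2} is an SCC by itself.
{3} is an SCC by itself.
{4} is an SCC by itself.
That gives 5 strongly connected components.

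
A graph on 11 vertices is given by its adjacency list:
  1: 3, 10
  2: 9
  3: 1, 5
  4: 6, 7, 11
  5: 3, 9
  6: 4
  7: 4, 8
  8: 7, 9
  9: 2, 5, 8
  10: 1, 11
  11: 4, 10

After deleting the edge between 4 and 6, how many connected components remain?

2

Before removal there is 1 component.
4-6 is a bridge — removing it separates 4's side from 6's side.
After removal: 2 components.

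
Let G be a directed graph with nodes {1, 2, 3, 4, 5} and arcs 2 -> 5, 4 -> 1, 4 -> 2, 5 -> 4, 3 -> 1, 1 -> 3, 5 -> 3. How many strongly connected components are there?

{2, 4, 5} are all mutually reachable — one SCC of size 3.
{1, 3} are all mutually reachable — one SCC of size 2.
That gives 2 strongly connected components.

2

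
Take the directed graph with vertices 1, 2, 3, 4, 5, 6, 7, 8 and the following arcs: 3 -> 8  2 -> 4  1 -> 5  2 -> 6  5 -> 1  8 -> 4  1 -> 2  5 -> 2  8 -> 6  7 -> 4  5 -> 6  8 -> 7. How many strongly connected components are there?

{1, 5} are all mutually reachable — one SCC of size 2.
{7} is an SCC by itself.
{6} is an SCC by itself.
{2} is an SCC by itself.
{3} is an SCC by itself.
(and 2 more singleton SCCs)
That gives 7 strongly connected components.

7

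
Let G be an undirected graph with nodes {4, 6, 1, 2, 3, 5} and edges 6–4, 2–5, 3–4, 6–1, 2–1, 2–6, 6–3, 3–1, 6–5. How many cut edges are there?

0

The edges on the cycle 2-6-3-1-2 are not bridges since each lies on that cycle.
Every edge lies on some cycle, so there are no bridges.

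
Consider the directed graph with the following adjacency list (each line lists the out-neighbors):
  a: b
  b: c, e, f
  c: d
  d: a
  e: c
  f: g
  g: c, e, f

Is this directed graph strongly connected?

Yes

From b we can reach every vertex (a, b, c, d, e, f, g), and every vertex can reach b (a, b, c, d, e, f, g). So the whole graph is one strongly connected component.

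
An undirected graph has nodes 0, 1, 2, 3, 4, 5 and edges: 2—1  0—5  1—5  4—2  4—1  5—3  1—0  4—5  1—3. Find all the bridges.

none

The edges on the cycle 4-2-1-4 are not bridges since each lies on that cycle.
Every edge lies on some cycle, so there are no bridges.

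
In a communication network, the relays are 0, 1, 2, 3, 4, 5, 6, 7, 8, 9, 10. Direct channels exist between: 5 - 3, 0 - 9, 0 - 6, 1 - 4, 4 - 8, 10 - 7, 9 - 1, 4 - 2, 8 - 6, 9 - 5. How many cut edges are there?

The edges on the cycle 0-9-1-4-8-6-0 are not bridges since each lies on that cycle.
But removing 9 - 5 disconnects 9 from 5; removing 3 - 5 disconnects 3 from 5; removing 10 - 7 disconnects 10 from 7; removing 4 - 2 disconnects 4 from 2 — these are bridges.
That makes 4 bridges.

4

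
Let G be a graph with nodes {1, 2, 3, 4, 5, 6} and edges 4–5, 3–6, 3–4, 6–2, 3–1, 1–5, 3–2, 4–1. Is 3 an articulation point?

Yes

Deleting 3 raises the number of components from 1 to 2, so 3 is a cut vertex.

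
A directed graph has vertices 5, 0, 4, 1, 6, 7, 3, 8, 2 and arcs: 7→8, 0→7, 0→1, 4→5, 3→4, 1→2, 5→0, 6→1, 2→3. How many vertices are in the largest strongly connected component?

6

{0, 1, 2, 3, 4, 5} are all mutually reachable — one SCC of size 6.
{6} is an SCC by itself.
{7} is an SCC by itself.
{8} is an SCC by itself.
The largest has 6 vertices.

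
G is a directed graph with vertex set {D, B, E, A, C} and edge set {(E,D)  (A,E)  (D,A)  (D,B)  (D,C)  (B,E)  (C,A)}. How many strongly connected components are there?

1

{A, B, C, D, E} are all mutually reachable — one SCC of size 5.
That gives 1 strongly connected component.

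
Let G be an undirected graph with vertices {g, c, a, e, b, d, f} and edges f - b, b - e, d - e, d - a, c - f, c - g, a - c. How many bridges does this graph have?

The edges on the cycle d-a-c-f-b-e-d are not bridges since each lies on that cycle.
But removing c - g disconnects c from g — this is a bridge.

1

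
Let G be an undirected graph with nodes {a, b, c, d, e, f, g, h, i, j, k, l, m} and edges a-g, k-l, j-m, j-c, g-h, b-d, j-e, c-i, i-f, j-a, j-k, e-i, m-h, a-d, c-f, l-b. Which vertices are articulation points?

j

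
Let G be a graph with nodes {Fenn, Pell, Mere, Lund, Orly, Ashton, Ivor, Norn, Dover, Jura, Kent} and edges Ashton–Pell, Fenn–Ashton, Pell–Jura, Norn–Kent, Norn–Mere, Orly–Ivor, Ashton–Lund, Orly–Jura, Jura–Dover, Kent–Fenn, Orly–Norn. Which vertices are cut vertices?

Jura, Norn, Orly, Ashton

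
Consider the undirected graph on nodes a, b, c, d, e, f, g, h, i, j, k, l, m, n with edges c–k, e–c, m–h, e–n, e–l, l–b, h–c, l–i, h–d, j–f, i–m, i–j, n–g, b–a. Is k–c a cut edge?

Yes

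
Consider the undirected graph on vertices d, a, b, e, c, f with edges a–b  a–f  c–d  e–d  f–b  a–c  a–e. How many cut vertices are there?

Removing a increases the component count from 1 to 2, so a is a cut vertex.
By contrast removing e leaves 1 component; it is not a cut vertex. No other vertex is a cut vertex either.

1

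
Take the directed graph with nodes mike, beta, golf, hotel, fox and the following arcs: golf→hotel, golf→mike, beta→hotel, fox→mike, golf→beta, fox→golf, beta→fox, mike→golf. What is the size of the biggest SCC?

{fox, beta, golf, mike} are all mutually reachable — one SCC of size 4.
{hotel} is an SCC by itself.
The largest has 4 vertices.

4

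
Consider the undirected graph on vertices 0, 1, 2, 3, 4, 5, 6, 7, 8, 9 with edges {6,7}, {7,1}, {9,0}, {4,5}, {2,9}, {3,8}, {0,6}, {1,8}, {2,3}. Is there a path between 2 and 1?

Yes

From 2 we can reach 0, 1, 2, 3, 6, 7, 8, 9, which includes 1.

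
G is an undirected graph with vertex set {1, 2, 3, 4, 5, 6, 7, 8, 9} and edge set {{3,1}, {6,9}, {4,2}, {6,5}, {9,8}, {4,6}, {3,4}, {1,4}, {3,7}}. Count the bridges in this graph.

6

The edges on the cycle 3-1-4-3 are not bridges since each lies on that cycle.
But removing 6 - 9 disconnects 6 from 9; removing 2 - 4 disconnects 2 from 4; removing 4 - 6 disconnects 4 from 6; removing 6 - 5 disconnects 6 from 5 — these are bridges.
In total 6 edges are bridges.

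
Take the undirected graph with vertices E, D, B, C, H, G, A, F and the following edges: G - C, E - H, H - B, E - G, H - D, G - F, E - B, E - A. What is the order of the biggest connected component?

8

Starting from A we can reach A, B, C, D, E, F, G, H. That is one component of size 8.
The largest has 8 vertices.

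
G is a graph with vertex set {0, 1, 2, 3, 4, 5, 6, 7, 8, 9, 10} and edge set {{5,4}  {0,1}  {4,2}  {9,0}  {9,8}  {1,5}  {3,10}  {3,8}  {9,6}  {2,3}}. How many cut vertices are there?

Removing 3 increases the component count from 2 to 3, so 3 is a cut vertex.
Removing 9 increases the component count from 2 to 3, so 9 is a cut vertex.
By contrast removing 10 leaves 2 components; it is not a cut vertex. No other vertex is a cut vertex either.

2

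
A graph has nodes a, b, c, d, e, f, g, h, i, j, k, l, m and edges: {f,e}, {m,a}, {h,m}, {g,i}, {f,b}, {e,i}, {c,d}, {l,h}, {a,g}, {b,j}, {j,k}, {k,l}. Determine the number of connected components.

2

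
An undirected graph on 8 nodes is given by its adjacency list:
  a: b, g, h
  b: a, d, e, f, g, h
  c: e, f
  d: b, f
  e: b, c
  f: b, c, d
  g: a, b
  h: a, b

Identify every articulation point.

Removing b increases the component count from 1 to 2, so b is a cut vertex.
By contrast removing h leaves 1 component; it is not a cut vertex. No other vertex is a cut vertex either.

b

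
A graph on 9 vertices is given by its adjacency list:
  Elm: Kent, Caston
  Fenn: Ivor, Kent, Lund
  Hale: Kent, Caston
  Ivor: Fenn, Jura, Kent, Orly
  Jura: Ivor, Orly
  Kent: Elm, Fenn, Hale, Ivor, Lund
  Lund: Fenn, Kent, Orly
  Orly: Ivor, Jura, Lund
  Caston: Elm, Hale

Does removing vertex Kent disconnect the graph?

Deleting Kent raises the number of components from 1 to 2, so Kent is a cut vertex.

Yes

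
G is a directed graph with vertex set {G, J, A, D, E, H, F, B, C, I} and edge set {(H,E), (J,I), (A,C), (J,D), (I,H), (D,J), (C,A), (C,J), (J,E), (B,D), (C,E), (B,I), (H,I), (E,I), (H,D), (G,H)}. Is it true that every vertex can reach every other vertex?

No

There is no directed path from E to F, so the graph is not strongly connected.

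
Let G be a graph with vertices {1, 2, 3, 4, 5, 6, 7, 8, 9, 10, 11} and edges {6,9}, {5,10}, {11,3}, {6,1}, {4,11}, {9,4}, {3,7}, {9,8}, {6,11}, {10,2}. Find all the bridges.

1-6, 10-2, 10-5, 11-3, 3-7, 8-9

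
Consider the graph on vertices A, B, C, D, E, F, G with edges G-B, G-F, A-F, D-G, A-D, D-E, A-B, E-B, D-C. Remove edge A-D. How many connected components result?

A and D are still connected via A-B-E-D, so the component count stays at 1.

1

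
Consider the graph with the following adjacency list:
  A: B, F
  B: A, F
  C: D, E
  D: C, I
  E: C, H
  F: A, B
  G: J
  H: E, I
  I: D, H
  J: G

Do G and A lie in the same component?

No

The component containing G is {G, J}, and A is not in it.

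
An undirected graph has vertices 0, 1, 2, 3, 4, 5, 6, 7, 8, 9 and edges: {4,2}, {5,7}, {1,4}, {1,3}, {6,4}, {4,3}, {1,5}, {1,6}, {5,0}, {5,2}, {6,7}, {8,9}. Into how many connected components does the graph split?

2

Starting from 8 we can reach 8, 9. That is one component of size 2.
Starting from 0 we can reach 0, 1, 2, 3, 4, 5, 6, 7. That is one component of size 8.
Total: 2 components.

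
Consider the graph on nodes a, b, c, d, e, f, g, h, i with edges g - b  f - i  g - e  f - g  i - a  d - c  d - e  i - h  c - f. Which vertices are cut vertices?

f, g, i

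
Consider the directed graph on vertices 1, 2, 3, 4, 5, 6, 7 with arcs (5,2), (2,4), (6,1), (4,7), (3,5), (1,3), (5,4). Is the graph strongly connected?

No

There is no directed path from 1 to 6, so the graph is not strongly connected.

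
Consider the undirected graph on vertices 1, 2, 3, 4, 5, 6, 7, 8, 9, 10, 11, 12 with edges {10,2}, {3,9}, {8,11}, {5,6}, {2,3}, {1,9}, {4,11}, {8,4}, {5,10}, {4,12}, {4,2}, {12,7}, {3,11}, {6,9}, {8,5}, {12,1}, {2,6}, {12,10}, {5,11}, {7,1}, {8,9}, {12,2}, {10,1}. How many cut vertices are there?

0

Removing 1, for instance, still leaves 1 component. No single vertex removal increases the component count — the graph has no articulation points.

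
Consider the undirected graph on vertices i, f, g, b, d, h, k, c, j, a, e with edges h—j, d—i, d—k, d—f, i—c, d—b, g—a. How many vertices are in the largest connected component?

e is isolated — a component by itself.
Starting from h we can reach h, j. That is one component of size 2.
Starting from a we can reach a, g. That is one component of size 2.
Starting from b we can reach b, c, d, f, i, k. That is one component of size 6.
The largest has 6 vertices.

6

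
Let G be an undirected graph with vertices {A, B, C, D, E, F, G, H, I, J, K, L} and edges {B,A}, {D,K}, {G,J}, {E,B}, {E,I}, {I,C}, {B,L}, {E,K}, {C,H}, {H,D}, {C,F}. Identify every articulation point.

Removing B increases the component count from 2 to 4, so B is a cut vertex.
Removing C increases the component count from 2 to 3, so C is a cut vertex.
Removing E increases the component count from 2 to 3, so E is a cut vertex.
By contrast removing F leaves 2 components; it is not a cut vertex. No other vertex is a cut vertex either.

B, C, E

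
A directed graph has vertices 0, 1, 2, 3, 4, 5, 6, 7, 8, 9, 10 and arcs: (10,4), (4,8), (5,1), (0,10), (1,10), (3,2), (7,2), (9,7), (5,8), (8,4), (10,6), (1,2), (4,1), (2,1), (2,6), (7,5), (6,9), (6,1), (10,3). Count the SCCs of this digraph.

{1, 2, 3, 4, 5, 6, 7, 8, 9, 10} are all mutually reachable — one SCC of size 10.
{0} is an SCC by itself.
That gives 2 strongly connected components.

2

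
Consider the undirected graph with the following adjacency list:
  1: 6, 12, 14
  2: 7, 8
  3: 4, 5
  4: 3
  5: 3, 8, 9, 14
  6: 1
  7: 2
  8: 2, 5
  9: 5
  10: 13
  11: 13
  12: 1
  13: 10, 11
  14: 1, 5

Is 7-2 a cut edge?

Removing 7-2 leaves no path between 7 and 2: the component count goes from 2 to 3. So it is a bridge.

Yes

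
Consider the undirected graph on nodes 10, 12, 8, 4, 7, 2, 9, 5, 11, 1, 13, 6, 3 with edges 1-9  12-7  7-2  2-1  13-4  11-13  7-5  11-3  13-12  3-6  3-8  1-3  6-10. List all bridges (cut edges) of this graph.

The edges on the cycle 11-13-12-7-2-1-3-11 are not bridges since each lies on that cycle.
But removing 8-3 disconnects 8 from 3; removing 6-10 disconnects 6 from 10; removing 7-5 disconnects 7 from 5; removing 13-4 disconnects 13 from 4 — these are bridges.
In total 6 edges are bridges.

1-9, 10-6, 13-4, 3-6, 3-8, 5-7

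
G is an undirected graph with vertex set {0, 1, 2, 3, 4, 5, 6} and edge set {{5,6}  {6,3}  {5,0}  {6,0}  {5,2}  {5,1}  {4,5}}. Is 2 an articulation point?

No

Deleting 2 leaves 1 component (was 1), so 2 is not a cut vertex.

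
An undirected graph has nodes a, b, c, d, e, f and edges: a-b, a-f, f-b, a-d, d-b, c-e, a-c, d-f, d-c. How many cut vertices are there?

Removing c increases the component count from 1 to 2, so c is a cut vertex.
By contrast removing b leaves 1 component; it is not a cut vertex. No other vertex is a cut vertex either.

1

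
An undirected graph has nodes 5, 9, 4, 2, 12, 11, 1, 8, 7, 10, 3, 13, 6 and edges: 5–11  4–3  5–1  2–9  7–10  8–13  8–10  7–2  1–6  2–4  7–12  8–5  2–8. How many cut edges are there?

The edges on the cycle 7-2-8-10-7 are not bridges since each lies on that cycle.
But removing 2–9 disconnects 2 from 9; removing 6–1 disconnects 6 from 1; removing 4–3 disconnects 4 from 3; removing 7–12 disconnects 7 from 12 — these are bridges.
In total 9 edges are bridges.

9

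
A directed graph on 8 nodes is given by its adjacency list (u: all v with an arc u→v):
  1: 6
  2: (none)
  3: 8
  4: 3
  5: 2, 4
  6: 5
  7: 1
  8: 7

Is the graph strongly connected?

No

There is no directed path from 2 to 3, so the graph is not strongly connected.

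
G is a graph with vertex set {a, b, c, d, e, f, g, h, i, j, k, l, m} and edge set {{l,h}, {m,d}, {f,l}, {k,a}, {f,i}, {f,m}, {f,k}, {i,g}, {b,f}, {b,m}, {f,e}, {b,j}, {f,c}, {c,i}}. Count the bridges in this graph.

The edges on the cycle f-c-i-f are not bridges since each lies on that cycle.
But removing k-a disconnects k from a; removing g-i disconnects g from i; removing d-m disconnects d from m; removing b-j disconnects b from j — these are bridges.
In total 8 edges are bridges.

8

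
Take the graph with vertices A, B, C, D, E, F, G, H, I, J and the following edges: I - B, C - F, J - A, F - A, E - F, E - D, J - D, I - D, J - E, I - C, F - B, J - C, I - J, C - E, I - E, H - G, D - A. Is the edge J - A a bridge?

No

After removing J - A, the path J-D-A still connects them, so the edge is not a bridge.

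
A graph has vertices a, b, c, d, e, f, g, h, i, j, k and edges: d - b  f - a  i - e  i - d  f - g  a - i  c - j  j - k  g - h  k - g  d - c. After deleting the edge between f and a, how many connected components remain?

f and a are still connected via f-g-k-j-c-d-i-a, so the component count stays at 1.

1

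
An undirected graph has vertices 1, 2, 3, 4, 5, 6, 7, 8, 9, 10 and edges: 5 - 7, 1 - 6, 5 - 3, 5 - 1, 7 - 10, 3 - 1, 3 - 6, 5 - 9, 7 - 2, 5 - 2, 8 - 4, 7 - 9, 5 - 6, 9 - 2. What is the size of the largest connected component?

Starting from 4 we can reach 4, 8. That is one component of size 2.
Starting from 1 we can reach 1, 2, 3, 5, 6, 7, 9, 10. That is one component of size 8.
The largest has 8 vertices.

8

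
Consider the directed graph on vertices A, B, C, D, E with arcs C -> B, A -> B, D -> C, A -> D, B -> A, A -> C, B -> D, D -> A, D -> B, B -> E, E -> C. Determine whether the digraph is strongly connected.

From D we can reach every vertex (A, B, C, D, E), and every vertex can reach D (A, B, C, D, E). So the whole graph is one strongly connected component.

Yes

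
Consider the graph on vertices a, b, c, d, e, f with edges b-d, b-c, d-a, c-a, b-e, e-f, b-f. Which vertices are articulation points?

Removing b increases the component count from 1 to 2, so b is a cut vertex.
By contrast removing d leaves 1 component; it is not a cut vertex. No other vertex is a cut vertex either.

b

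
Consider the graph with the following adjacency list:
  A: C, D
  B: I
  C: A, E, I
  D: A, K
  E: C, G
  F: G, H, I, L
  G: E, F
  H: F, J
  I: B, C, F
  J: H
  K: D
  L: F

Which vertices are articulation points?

Removing A increases the component count from 1 to 2, so A is a cut vertex.
Removing C increases the component count from 1 to 2, so C is a cut vertex.
Removing D increases the component count from 1 to 2, so D is a cut vertex.
Likewise F, H, I are cut vertices.
By contrast removing G leaves 1 component; it is not a cut vertex. No other vertex is a cut vertex either.

A, C, D, F, H, I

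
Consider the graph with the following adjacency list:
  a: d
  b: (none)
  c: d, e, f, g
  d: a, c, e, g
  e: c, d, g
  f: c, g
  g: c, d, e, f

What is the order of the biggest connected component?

6

b is isolated — a component by itself.
Starting from a we can reach a, c, d, e, f, g. That is one component of size 6.
The largest has 6 vertices.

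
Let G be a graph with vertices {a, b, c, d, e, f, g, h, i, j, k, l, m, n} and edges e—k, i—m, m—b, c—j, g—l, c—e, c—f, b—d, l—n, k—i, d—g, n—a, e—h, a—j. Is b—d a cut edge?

No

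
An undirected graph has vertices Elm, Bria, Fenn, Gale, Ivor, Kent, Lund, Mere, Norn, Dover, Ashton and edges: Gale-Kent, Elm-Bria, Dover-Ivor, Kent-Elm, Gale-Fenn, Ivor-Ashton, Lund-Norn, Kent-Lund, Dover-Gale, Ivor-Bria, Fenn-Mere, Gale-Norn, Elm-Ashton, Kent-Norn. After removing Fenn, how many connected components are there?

With Fenn gone, the remaining components are: {Mere}; {Elm, Bria, Gale, Ivor, Kent, Lund, Norn, Dover, Ashton}.
That is 2 components.

2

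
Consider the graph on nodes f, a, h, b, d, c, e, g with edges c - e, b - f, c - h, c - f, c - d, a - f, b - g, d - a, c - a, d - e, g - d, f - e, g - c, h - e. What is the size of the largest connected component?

Starting from a we can reach a, b, c, d, e, f, g, h. That is one component of size 8.
The largest has 8 vertices.

8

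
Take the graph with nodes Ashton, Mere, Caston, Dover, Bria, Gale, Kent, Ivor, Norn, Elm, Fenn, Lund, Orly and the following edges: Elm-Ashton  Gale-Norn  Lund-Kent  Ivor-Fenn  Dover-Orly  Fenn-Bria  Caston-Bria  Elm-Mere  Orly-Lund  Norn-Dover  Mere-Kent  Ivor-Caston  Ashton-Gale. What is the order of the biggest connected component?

Starting from Bria we can reach Bria, Fenn, Ivor, Caston. That is one component of size 4.
Starting from Elm we can reach Elm, Gale, Kent, Lund, Mere, Norn, Orly, Dover, Ashton. That is one component of size 9.
The largest has 9 vertices.

9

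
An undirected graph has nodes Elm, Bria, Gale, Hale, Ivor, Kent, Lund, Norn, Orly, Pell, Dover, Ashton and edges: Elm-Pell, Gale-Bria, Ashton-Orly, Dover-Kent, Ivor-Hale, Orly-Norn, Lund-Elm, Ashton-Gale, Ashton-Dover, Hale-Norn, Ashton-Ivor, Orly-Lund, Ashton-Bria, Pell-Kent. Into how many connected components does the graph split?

1

Starting from Elm we can reach Elm, Bria, Gale, Hale, Ivor, Kent, Lund, Norn, Orly, Pell, Dover, Ashton. That is one component of size 12.
Total: 1 component.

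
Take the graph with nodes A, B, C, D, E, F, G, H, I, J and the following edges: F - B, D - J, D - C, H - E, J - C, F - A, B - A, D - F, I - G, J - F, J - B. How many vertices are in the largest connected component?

6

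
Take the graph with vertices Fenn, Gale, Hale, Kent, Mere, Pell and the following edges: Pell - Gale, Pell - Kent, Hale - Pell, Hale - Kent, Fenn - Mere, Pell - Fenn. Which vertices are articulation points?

Removing Fenn increases the component count from 1 to 2, so Fenn is a cut vertex.
Removing Pell increases the component count from 1 to 3, so Pell is a cut vertex.
By contrast removing Mere leaves 1 component; it is not a cut vertex. No other vertex is a cut vertex either.

Fenn, Pell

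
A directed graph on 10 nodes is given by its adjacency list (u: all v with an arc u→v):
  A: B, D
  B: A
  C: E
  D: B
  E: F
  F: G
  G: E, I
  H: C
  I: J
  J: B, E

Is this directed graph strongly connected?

No

There is no directed path from J to C, so the graph is not strongly connected.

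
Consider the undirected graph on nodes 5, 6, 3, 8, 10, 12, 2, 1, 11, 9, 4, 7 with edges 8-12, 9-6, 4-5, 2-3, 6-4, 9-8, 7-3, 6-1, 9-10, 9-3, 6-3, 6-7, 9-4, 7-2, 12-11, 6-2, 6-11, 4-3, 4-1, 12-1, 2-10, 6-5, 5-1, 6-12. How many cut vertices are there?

0

Removing 11, for instance, still leaves 1 component. No single vertex removal increases the component count — the graph has no articulation points.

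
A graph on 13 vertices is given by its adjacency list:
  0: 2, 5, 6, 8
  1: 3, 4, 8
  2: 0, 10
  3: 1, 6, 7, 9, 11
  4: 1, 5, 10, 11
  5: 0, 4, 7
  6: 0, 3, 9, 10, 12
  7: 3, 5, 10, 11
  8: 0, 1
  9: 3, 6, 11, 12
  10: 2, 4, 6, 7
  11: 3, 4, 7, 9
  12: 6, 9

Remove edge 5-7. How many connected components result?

5 and 7 are still connected via 5-4-10-7, so the component count stays at 1.

1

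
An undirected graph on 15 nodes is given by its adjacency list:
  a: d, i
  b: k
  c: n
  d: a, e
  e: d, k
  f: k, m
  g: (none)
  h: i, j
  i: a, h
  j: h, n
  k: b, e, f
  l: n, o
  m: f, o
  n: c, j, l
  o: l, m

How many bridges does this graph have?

The edges on the cycle a-i-h-j-n-l-o-m-f-k-e-d-a are not bridges since each lies on that cycle.
But removing n-c disconnects n from c; removing k-b disconnects k from b — these are bridges.
That makes 2 bridges.

2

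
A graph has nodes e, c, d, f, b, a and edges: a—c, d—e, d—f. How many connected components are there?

b is isolated — a component by itself.
Starting from a we can reach a, c. That is one component of size 2.
Starting from d we can reach d, e, f. That is one component of size 3.
Total: 3 components.

3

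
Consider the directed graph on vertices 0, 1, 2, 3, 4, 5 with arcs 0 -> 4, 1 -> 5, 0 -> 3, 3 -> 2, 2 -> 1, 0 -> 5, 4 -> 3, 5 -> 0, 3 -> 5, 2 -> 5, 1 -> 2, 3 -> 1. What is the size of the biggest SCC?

6

{0, 1, 2, 3, 4, 5} are all mutually reachable — one SCC of size 6.
The largest has 6 vertices.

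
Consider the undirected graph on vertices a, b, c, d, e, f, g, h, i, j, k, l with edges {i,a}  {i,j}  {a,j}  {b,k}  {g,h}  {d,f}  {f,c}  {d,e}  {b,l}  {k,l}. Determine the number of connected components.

Starting from g we can reach g, h. That is one component of size 2.
Starting from a we can reach a, i, j. That is one component of size 3.
Starting from b we can reach b, k, l. That is one component of size 3.
Starting from c we can reach c, d, e, f. That is one component of size 4.
Total: 4 components.

4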